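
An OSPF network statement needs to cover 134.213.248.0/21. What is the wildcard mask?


Subnet mask: 255.255.248.0
Wildcard = 255.255.255.255 - subnet mask
255 - 255 = 0
255 - 255 = 0
255 - 248 = 7
255 - 0 = 255
Wildcard: 0.0.7.255


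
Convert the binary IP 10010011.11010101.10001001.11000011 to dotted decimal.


10010011 = 147
11010101 = 213
10001001 = 137
11000011 = 195
IP: 147.213.137.195


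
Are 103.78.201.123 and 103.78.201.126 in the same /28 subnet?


Mask: 255.255.255.240
103.78.201.123 AND mask = 103.78.201.112
103.78.201.126 AND mask = 103.78.201.112
Yes, same subnet (103.78.201.112)


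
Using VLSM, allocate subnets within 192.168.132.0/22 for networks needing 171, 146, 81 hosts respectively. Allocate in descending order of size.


171 hosts -> /24 (254 usable): 192.168.132.0/24
146 hosts -> /24 (254 usable): 192.168.133.0/24
81 hosts -> /25 (126 usable): 192.168.134.0/25
Allocation: 192.168.132.0/24 (171 hosts, 254 usable); 192.168.133.0/24 (146 hosts, 254 usable); 192.168.134.0/25 (81 hosts, 126 usable)


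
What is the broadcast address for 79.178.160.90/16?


Network: 79.178.0.0/16
Host bits = 16
Set all host bits to 1:
Broadcast: 79.178.255.255


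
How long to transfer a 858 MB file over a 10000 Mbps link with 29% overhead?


Effective throughput = 10000 * (1 - 29/100) = 7100 Mbps
File size in Mb = 858 * 8 = 6864 Mb
Time = 6864 / 7100
Time = 0.9668 seconds


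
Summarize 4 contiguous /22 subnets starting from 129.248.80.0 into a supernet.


Original prefix: /22
Number of subnets: 4 = 2^2
New prefix = 22 - 2 = 20
Supernet: 129.248.80.0/20


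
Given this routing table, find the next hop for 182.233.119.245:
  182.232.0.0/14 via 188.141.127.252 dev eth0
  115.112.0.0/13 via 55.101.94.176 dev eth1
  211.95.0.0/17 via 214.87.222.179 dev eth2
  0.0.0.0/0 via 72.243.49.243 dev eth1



Longest prefix match for 182.233.119.245:
  /14 182.232.0.0: MATCH
  /13 115.112.0.0: no
  /17 211.95.0.0: no
  /0 0.0.0.0: MATCH
Selected: next-hop 188.141.127.252 via eth0 (matched /14)


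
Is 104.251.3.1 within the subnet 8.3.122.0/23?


Subnet network: 8.3.122.0
Test IP AND mask: 104.251.2.0
No, 104.251.3.1 is not in 8.3.122.0/23


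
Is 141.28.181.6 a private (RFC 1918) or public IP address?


RFC 1918 private ranges:
  10.0.0.0/8 (10.0.0.0 - 10.255.255.255)
  172.16.0.0/12 (172.16.0.0 - 172.31.255.255)
  192.168.0.0/16 (192.168.0.0 - 192.168.255.255)
Public (not in any RFC 1918 range)


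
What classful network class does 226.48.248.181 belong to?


First octet: 226
Binary: 11100010
1110xxxx -> Class D (224-239)
Class D (multicast), default mask N/A


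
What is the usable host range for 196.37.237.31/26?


Network: 196.37.237.0
Broadcast: 196.37.237.63
First usable = network + 1
Last usable = broadcast - 1
Range: 196.37.237.1 to 196.37.237.62


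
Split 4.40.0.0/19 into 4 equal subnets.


New prefix = 19 + 2 = 21
Each subnet has 2048 addresses
  4.40.0.0/21
  4.40.8.0/21
  4.40.16.0/21
  4.40.24.0/21
Subnets: 4.40.0.0/21, 4.40.8.0/21, 4.40.16.0/21, 4.40.24.0/21


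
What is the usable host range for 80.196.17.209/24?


Network: 80.196.17.0
Broadcast: 80.196.17.255
First usable = network + 1
Last usable = broadcast - 1
Range: 80.196.17.1 to 80.196.17.254


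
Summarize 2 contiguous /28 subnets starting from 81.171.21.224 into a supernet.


Original prefix: /28
Number of subnets: 2 = 2^1
New prefix = 28 - 1 = 27
Supernet: 81.171.21.224/27


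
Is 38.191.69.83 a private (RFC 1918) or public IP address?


RFC 1918 private ranges:
  10.0.0.0/8 (10.0.0.0 - 10.255.255.255)
  172.16.0.0/12 (172.16.0.0 - 172.31.255.255)
  192.168.0.0/16 (192.168.0.0 - 192.168.255.255)
Public (not in any RFC 1918 range)


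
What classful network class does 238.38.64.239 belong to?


First octet: 238
Binary: 11101110
1110xxxx -> Class D (224-239)
Class D (multicast), default mask N/A


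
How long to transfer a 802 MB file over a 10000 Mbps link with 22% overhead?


Effective throughput = 10000 * (1 - 22/100) = 7800 Mbps
File size in Mb = 802 * 8 = 6416 Mb
Time = 6416 / 7800
Time = 0.8226 seconds


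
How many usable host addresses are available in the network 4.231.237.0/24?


Host bits = 32 - 24 = 8
Total addresses = 2^8 = 256
Usable = total - 2 (network and broadcast)
Usable hosts: 254


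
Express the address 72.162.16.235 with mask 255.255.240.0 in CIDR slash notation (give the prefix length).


Binary: 11111111.11111111.11110000.00000000
Count leading 1s
Prefix: /20


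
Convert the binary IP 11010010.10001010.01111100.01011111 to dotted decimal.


11010010 = 210
10001010 = 138
01111100 = 124
01011111 = 95
IP: 210.138.124.95


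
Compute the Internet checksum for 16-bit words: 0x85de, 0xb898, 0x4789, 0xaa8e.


Sum all words (with carry folding):
+ 0x85de = 0x85de
+ 0xb898 = 0x3e77
+ 0x4789 = 0x8600
+ 0xaa8e = 0x308f
One's complement: ~0x308f
Checksum = 0xcf70


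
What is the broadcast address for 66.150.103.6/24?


Network: 66.150.103.0/24
Host bits = 8
Set all host bits to 1:
Broadcast: 66.150.103.255


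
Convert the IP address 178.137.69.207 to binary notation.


178 = 10110010
137 = 10001001
69 = 01000101
207 = 11001111
Binary: 10110010.10001001.01000101.11001111


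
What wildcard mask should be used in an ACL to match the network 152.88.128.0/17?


Subnet mask: 255.255.128.0
Wildcard = 255.255.255.255 - subnet mask
255 - 255 = 0
255 - 255 = 0
255 - 128 = 127
255 - 0 = 255
Wildcard: 0.0.127.255


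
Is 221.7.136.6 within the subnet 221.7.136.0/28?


Subnet network: 221.7.136.0
Test IP AND mask: 221.7.136.0
Yes, 221.7.136.6 is in 221.7.136.0/28


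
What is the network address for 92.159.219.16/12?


IP:   01011100.10011111.11011011.00010000
Mask: 11111111.11110000.00000000.00000000
AND operation:
Net:  01011100.10010000.00000000.00000000
Network: 92.144.0.0/12


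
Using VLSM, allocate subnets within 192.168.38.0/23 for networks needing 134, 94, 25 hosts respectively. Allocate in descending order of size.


134 hosts -> /24 (254 usable): 192.168.38.0/24
94 hosts -> /25 (126 usable): 192.168.39.0/25
25 hosts -> /27 (30 usable): 192.168.39.128/27
Allocation: 192.168.38.0/24 (134 hosts, 254 usable); 192.168.39.0/25 (94 hosts, 126 usable); 192.168.39.128/27 (25 hosts, 30 usable)


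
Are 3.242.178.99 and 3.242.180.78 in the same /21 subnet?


Mask: 255.255.248.0
3.242.178.99 AND mask = 3.242.176.0
3.242.180.78 AND mask = 3.242.176.0
Yes, same subnet (3.242.176.0)


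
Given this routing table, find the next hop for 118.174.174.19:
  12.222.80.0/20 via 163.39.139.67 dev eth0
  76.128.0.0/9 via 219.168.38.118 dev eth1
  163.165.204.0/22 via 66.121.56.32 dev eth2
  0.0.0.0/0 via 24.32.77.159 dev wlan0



Longest prefix match for 118.174.174.19:
  /20 12.222.80.0: no
  /9 76.128.0.0: no
  /22 163.165.204.0: no
  /0 0.0.0.0: MATCH
Selected: next-hop 24.32.77.159 via wlan0 (matched /0)


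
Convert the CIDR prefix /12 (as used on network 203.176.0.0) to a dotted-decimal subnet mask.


/12 means 12 network bits, 20 host bits
Binary: 11111111111100000000000000000000
Mask: 255.240.0.0


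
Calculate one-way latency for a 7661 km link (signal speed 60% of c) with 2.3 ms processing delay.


Speed = 0.6 * 3e5 km/s = 180000 km/s
Propagation delay = 7661 / 180000 = 0.0426 s = 42.5611 ms
Processing delay = 2.3 ms
Total one-way latency = 44.8611 ms


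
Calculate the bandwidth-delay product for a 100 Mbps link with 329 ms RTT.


BDP = bandwidth * RTT
= 100 Mbps * 329 ms
= 100 * 1e6 * 329 / 1000 bits
= 32900000 bits
= 4112500 bytes
= 4016.1133 KB
BDP = 32900000 bits (4112500 bytes)


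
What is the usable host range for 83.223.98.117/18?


Network: 83.223.64.0
Broadcast: 83.223.127.255
First usable = network + 1
Last usable = broadcast - 1
Range: 83.223.64.1 to 83.223.127.254


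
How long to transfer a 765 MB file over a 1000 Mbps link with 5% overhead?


Effective throughput = 1000 * (1 - 5/100) = 950 Mbps
File size in Mb = 765 * 8 = 6120 Mb
Time = 6120 / 950
Time = 6.4421 seconds


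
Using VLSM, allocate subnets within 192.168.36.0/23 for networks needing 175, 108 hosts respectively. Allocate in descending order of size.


175 hosts -> /24 (254 usable): 192.168.36.0/24
108 hosts -> /25 (126 usable): 192.168.37.0/25
Allocation: 192.168.36.0/24 (175 hosts, 254 usable); 192.168.37.0/25 (108 hosts, 126 usable)


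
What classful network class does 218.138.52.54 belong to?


First octet: 218
Binary: 11011010
110xxxxx -> Class C (192-223)
Class C, default mask 255.255.255.0 (/24)


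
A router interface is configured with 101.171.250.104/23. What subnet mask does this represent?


/23 means 23 network bits, 9 host bits
Binary: 11111111111111111111111000000000
Mask: 255.255.254.0


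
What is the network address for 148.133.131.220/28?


IP:   10010100.10000101.10000011.11011100
Mask: 11111111.11111111.11111111.11110000
AND operation:
Net:  10010100.10000101.10000011.11010000
Network: 148.133.131.208/28


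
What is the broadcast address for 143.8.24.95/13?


Network: 143.8.0.0/13
Host bits = 19
Set all host bits to 1:
Broadcast: 143.15.255.255


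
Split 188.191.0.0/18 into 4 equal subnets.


New prefix = 18 + 2 = 20
Each subnet has 4096 addresses
  188.191.0.0/20
  188.191.16.0/20
  188.191.32.0/20
  188.191.48.0/20
Subnets: 188.191.0.0/20, 188.191.16.0/20, 188.191.32.0/20, 188.191.48.0/20


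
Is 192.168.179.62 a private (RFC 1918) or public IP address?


RFC 1918 private ranges:
  10.0.0.0/8 (10.0.0.0 - 10.255.255.255)
  172.16.0.0/12 (172.16.0.0 - 172.31.255.255)
  192.168.0.0/16 (192.168.0.0 - 192.168.255.255)
Private (in 192.168.0.0/16)


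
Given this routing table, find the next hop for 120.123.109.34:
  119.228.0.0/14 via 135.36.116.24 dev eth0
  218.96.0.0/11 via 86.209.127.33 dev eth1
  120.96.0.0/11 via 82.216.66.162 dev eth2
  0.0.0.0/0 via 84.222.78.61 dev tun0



Longest prefix match for 120.123.109.34:
  /14 119.228.0.0: no
  /11 218.96.0.0: no
  /11 120.96.0.0: MATCH
  /0 0.0.0.0: MATCH
Selected: next-hop 82.216.66.162 via eth2 (matched /11)


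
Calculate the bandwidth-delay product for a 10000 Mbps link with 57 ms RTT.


BDP = bandwidth * RTT
= 10000 Mbps * 57 ms
= 10000 * 1e6 * 57 / 1000 bits
= 570000000 bits
= 71250000 bytes
= 69580.0781 KB
BDP = 570000000 bits (71250000 bytes)


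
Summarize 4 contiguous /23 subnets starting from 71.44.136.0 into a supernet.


Original prefix: /23
Number of subnets: 4 = 2^2
New prefix = 23 - 2 = 21
Supernet: 71.44.136.0/21


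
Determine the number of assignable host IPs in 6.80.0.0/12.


Host bits = 32 - 12 = 20
Total addresses = 2^20 = 1048576
Usable = total - 2 (network and broadcast)
Usable hosts: 1048574


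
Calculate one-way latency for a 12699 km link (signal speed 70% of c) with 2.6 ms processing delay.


Speed = 0.7 * 3e5 km/s = 210000 km/s
Propagation delay = 12699 / 210000 = 0.0605 s = 60.4714 ms
Processing delay = 2.6 ms
Total one-way latency = 63.0714 ms


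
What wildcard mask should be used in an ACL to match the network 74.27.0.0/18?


Subnet mask: 255.255.192.0
Wildcard = 255.255.255.255 - subnet mask
255 - 255 = 0
255 - 255 = 0
255 - 192 = 63
255 - 0 = 255
Wildcard: 0.0.63.255


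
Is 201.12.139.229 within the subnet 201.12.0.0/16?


Subnet network: 201.12.0.0
Test IP AND mask: 201.12.0.0
Yes, 201.12.139.229 is in 201.12.0.0/16


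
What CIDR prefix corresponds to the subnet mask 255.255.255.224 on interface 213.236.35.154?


Binary: 11111111.11111111.11111111.11100000
Count leading 1s
Prefix: /27


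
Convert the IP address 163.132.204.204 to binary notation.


163 = 10100011
132 = 10000100
204 = 11001100
204 = 11001100
Binary: 10100011.10000100.11001100.11001100


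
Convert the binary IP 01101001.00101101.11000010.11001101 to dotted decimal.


01101001 = 105
00101101 = 45
11000010 = 194
11001101 = 205
IP: 105.45.194.205


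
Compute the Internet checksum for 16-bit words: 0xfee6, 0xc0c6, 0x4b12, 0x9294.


Sum all words (with carry folding):
+ 0xfee6 = 0xfee6
+ 0xc0c6 = 0xbfad
+ 0x4b12 = 0x0ac0
+ 0x9294 = 0x9d54
One's complement: ~0x9d54
Checksum = 0x62ab


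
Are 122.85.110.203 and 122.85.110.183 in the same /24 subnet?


Mask: 255.255.255.0
122.85.110.203 AND mask = 122.85.110.0
122.85.110.183 AND mask = 122.85.110.0
Yes, same subnet (122.85.110.0)


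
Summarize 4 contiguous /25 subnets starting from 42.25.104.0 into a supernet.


Original prefix: /25
Number of subnets: 4 = 2^2
New prefix = 25 - 2 = 23
Supernet: 42.25.104.0/23


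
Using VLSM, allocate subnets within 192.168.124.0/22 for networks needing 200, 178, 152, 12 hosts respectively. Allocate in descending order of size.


200 hosts -> /24 (254 usable): 192.168.124.0/24
178 hosts -> /24 (254 usable): 192.168.125.0/24
152 hosts -> /24 (254 usable): 192.168.126.0/24
12 hosts -> /28 (14 usable): 192.168.127.0/28
Allocation: 192.168.124.0/24 (200 hosts, 254 usable); 192.168.125.0/24 (178 hosts, 254 usable); 192.168.126.0/24 (152 hosts, 254 usable); 192.168.127.0/28 (12 hosts, 14 usable)


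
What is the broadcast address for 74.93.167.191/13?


Network: 74.88.0.0/13
Host bits = 19
Set all host bits to 1:
Broadcast: 74.95.255.255


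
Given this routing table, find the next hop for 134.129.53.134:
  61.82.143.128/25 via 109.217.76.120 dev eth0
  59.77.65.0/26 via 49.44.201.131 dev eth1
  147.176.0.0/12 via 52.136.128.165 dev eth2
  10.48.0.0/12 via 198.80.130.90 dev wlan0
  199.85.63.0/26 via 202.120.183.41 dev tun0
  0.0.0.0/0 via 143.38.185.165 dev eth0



Longest prefix match for 134.129.53.134:
  /25 61.82.143.128: no
  /26 59.77.65.0: no
  /12 147.176.0.0: no
  /12 10.48.0.0: no
  /26 199.85.63.0: no
  /0 0.0.0.0: MATCH
Selected: next-hop 143.38.185.165 via eth0 (matched /0)


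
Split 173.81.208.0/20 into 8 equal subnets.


New prefix = 20 + 3 = 23
Each subnet has 512 addresses
  173.81.208.0/23
  173.81.210.0/23
  173.81.212.0/23
  173.81.214.0/23
  173.81.216.0/23
  173.81.218.0/23
  173.81.220.0/23
  173.81.222.0/23
Subnets: 173.81.208.0/23, 173.81.210.0/23, 173.81.212.0/23, 173.81.214.0/23, 173.81.216.0/23, 173.81.218.0/23, 173.81.220.0/23, 173.81.222.0/23


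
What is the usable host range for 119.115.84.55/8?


Network: 119.0.0.0
Broadcast: 119.255.255.255
First usable = network + 1
Last usable = broadcast - 1
Range: 119.0.0.1 to 119.255.255.254


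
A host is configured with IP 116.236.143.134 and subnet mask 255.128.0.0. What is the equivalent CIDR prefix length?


Binary: 11111111.10000000.00000000.00000000
Count leading 1s
Prefix: /9


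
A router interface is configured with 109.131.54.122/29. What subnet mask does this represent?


/29 means 29 network bits, 3 host bits
Binary: 11111111111111111111111111111000
Mask: 255.255.255.248


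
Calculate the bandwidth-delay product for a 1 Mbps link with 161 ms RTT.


BDP = bandwidth * RTT
= 1 Mbps * 161 ms
= 1 * 1e6 * 161 / 1000 bits
= 161000 bits
= 20125 bytes
= 19.6533 KB
BDP = 161000 bits (20125 bytes)


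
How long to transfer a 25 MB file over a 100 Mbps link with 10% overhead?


Effective throughput = 100 * (1 - 10/100) = 90 Mbps
File size in Mb = 25 * 8 = 200 Mb
Time = 200 / 90
Time = 2.2222 seconds


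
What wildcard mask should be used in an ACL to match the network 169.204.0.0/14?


Subnet mask: 255.252.0.0
Wildcard = 255.255.255.255 - subnet mask
255 - 255 = 0
255 - 252 = 3
255 - 0 = 255
255 - 0 = 255
Wildcard: 0.3.255.255


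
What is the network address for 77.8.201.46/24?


IP:   01001101.00001000.11001001.00101110
Mask: 11111111.11111111.11111111.00000000
AND operation:
Net:  01001101.00001000.11001001.00000000
Network: 77.8.201.0/24


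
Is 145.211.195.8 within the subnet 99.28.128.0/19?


Subnet network: 99.28.128.0
Test IP AND mask: 145.211.192.0
No, 145.211.195.8 is not in 99.28.128.0/19


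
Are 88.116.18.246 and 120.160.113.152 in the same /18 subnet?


Mask: 255.255.192.0
88.116.18.246 AND mask = 88.116.0.0
120.160.113.152 AND mask = 120.160.64.0
No, different subnets (88.116.0.0 vs 120.160.64.0)


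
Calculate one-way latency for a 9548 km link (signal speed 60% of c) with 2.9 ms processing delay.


Speed = 0.6 * 3e5 km/s = 180000 km/s
Propagation delay = 9548 / 180000 = 0.053 s = 53.0444 ms
Processing delay = 2.9 ms
Total one-way latency = 55.9444 ms


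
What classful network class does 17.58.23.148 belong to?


First octet: 17
Binary: 00010001
0xxxxxxx -> Class A (1-126)
Class A, default mask 255.0.0.0 (/8)


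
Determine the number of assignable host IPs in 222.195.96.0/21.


Host bits = 32 - 21 = 11
Total addresses = 2^11 = 2048
Usable = total - 2 (network and broadcast)
Usable hosts: 2046


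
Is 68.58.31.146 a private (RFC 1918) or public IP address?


RFC 1918 private ranges:
  10.0.0.0/8 (10.0.0.0 - 10.255.255.255)
  172.16.0.0/12 (172.16.0.0 - 172.31.255.255)
  192.168.0.0/16 (192.168.0.0 - 192.168.255.255)
Public (not in any RFC 1918 range)


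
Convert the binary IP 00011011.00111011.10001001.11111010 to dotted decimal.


00011011 = 27
00111011 = 59
10001001 = 137
11111010 = 250
IP: 27.59.137.250


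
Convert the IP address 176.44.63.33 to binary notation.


176 = 10110000
44 = 00101100
63 = 00111111
33 = 00100001
Binary: 10110000.00101100.00111111.00100001


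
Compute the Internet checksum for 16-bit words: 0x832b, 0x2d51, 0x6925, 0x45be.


Sum all words (with carry folding):
+ 0x832b = 0x832b
+ 0x2d51 = 0xb07c
+ 0x6925 = 0x19a2
+ 0x45be = 0x5f60
One's complement: ~0x5f60
Checksum = 0xa09f


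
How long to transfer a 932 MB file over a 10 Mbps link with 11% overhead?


Effective throughput = 10 * (1 - 11/100) = 8.9 Mbps
File size in Mb = 932 * 8 = 7456 Mb
Time = 7456 / 8.9
Time = 837.7528 seconds


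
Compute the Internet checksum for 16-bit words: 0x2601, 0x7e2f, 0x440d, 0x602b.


Sum all words (with carry folding):
+ 0x2601 = 0x2601
+ 0x7e2f = 0xa430
+ 0x440d = 0xe83d
+ 0x602b = 0x4869
One's complement: ~0x4869
Checksum = 0xb796


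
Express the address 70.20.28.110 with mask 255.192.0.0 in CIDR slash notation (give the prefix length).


Binary: 11111111.11000000.00000000.00000000
Count leading 1s
Prefix: /10


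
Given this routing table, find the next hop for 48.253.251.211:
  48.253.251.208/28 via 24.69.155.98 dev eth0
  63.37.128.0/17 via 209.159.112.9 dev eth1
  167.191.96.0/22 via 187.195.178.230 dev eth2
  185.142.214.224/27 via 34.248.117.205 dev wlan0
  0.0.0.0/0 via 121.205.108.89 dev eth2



Longest prefix match for 48.253.251.211:
  /28 48.253.251.208: MATCH
  /17 63.37.128.0: no
  /22 167.191.96.0: no
  /27 185.142.214.224: no
  /0 0.0.0.0: MATCH
Selected: next-hop 24.69.155.98 via eth0 (matched /28)


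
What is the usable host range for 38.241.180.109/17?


Network: 38.241.128.0
Broadcast: 38.241.255.255
First usable = network + 1
Last usable = broadcast - 1
Range: 38.241.128.1 to 38.241.255.254


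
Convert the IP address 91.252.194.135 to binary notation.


91 = 01011011
252 = 11111100
194 = 11000010
135 = 10000111
Binary: 01011011.11111100.11000010.10000111


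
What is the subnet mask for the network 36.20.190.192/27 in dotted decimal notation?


/27 means 27 network bits, 5 host bits
Binary: 11111111111111111111111111100000
Mask: 255.255.255.224


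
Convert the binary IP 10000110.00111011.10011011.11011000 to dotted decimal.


10000110 = 134
00111011 = 59
10011011 = 155
11011000 = 216
IP: 134.59.155.216


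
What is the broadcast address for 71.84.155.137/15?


Network: 71.84.0.0/15
Host bits = 17
Set all host bits to 1:
Broadcast: 71.85.255.255


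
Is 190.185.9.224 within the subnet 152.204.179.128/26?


Subnet network: 152.204.179.128
Test IP AND mask: 190.185.9.192
No, 190.185.9.224 is not in 152.204.179.128/26


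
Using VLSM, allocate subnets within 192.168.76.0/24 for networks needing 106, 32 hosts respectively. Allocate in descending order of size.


106 hosts -> /25 (126 usable): 192.168.76.0/25
32 hosts -> /26 (62 usable): 192.168.76.128/26
Allocation: 192.168.76.0/25 (106 hosts, 126 usable); 192.168.76.128/26 (32 hosts, 62 usable)


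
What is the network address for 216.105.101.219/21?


IP:   11011000.01101001.01100101.11011011
Mask: 11111111.11111111.11111000.00000000
AND operation:
Net:  11011000.01101001.01100000.00000000
Network: 216.105.96.0/21


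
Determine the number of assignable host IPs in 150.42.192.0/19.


Host bits = 32 - 19 = 13
Total addresses = 2^13 = 8192
Usable = total - 2 (network and broadcast)
Usable hosts: 8190


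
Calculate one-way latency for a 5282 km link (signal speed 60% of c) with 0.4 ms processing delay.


Speed = 0.6 * 3e5 km/s = 180000 km/s
Propagation delay = 5282 / 180000 = 0.0293 s = 29.3444 ms
Processing delay = 0.4 ms
Total one-way latency = 29.7444 ms


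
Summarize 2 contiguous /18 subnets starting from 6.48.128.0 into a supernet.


Original prefix: /18
Number of subnets: 2 = 2^1
New prefix = 18 - 1 = 17
Supernet: 6.48.128.0/17


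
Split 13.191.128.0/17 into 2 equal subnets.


New prefix = 17 + 1 = 18
Each subnet has 16384 addresses
  13.191.128.0/18
  13.191.192.0/18
Subnets: 13.191.128.0/18, 13.191.192.0/18


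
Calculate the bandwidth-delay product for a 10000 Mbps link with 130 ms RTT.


BDP = bandwidth * RTT
= 10000 Mbps * 130 ms
= 10000 * 1e6 * 130 / 1000 bits
= 1300000000 bits
= 162500000 bytes
= 158691.4062 KB
BDP = 1300000000 bits (162500000 bytes)


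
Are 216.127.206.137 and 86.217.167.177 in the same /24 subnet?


Mask: 255.255.255.0
216.127.206.137 AND mask = 216.127.206.0
86.217.167.177 AND mask = 86.217.167.0
No, different subnets (216.127.206.0 vs 86.217.167.0)


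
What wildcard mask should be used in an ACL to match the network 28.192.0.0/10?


Subnet mask: 255.192.0.0
Wildcard = 255.255.255.255 - subnet mask
255 - 255 = 0
255 - 192 = 63
255 - 0 = 255
255 - 0 = 255
Wildcard: 0.63.255.255


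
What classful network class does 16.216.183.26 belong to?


First octet: 16
Binary: 00010000
0xxxxxxx -> Class A (1-126)
Class A, default mask 255.0.0.0 (/8)


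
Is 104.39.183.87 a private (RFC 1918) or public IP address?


RFC 1918 private ranges:
  10.0.0.0/8 (10.0.0.0 - 10.255.255.255)
  172.16.0.0/12 (172.16.0.0 - 172.31.255.255)
  192.168.0.0/16 (192.168.0.0 - 192.168.255.255)
Public (not in any RFC 1918 range)


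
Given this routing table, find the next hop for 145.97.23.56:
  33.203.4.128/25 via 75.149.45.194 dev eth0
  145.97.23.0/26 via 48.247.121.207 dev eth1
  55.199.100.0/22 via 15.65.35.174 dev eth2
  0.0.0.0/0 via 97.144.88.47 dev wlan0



Longest prefix match for 145.97.23.56:
  /25 33.203.4.128: no
  /26 145.97.23.0: MATCH
  /22 55.199.100.0: no
  /0 0.0.0.0: MATCH
Selected: next-hop 48.247.121.207 via eth1 (matched /26)


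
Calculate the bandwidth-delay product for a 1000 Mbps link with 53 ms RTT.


BDP = bandwidth * RTT
= 1000 Mbps * 53 ms
= 1000 * 1e6 * 53 / 1000 bits
= 53000000 bits
= 6625000 bytes
= 6469.7266 KB
BDP = 53000000 bits (6625000 bytes)


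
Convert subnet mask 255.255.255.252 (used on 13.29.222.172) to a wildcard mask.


Subnet mask: 255.255.255.252
Wildcard = 255.255.255.255 - subnet mask
255 - 255 = 0
255 - 255 = 0
255 - 255 = 0
255 - 252 = 3
Wildcard: 0.0.0.3


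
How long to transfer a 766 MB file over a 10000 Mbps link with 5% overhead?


Effective throughput = 10000 * (1 - 5/100) = 9500 Mbps
File size in Mb = 766 * 8 = 6128 Mb
Time = 6128 / 9500
Time = 0.6451 seconds


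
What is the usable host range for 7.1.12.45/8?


Network: 7.0.0.0
Broadcast: 7.255.255.255
First usable = network + 1
Last usable = broadcast - 1
Range: 7.0.0.1 to 7.255.255.254


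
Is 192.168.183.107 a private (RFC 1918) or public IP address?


RFC 1918 private ranges:
  10.0.0.0/8 (10.0.0.0 - 10.255.255.255)
  172.16.0.0/12 (172.16.0.0 - 172.31.255.255)
  192.168.0.0/16 (192.168.0.0 - 192.168.255.255)
Private (in 192.168.0.0/16)


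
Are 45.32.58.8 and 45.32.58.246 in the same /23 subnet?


Mask: 255.255.254.0
45.32.58.8 AND mask = 45.32.58.0
45.32.58.246 AND mask = 45.32.58.0
Yes, same subnet (45.32.58.0)


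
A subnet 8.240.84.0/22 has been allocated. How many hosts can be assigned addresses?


Host bits = 32 - 22 = 10
Total addresses = 2^10 = 1024
Usable = total - 2 (network and broadcast)
Usable hosts: 1022


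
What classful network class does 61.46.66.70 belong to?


First octet: 61
Binary: 00111101
0xxxxxxx -> Class A (1-126)
Class A, default mask 255.0.0.0 (/8)


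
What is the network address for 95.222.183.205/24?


IP:   01011111.11011110.10110111.11001101
Mask: 11111111.11111111.11111111.00000000
AND operation:
Net:  01011111.11011110.10110111.00000000
Network: 95.222.183.0/24


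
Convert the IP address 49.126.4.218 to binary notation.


49 = 00110001
126 = 01111110
4 = 00000100
218 = 11011010
Binary: 00110001.01111110.00000100.11011010


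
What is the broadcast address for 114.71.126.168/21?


Network: 114.71.120.0/21
Host bits = 11
Set all host bits to 1:
Broadcast: 114.71.127.255


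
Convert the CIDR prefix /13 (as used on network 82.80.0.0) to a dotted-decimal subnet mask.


/13 means 13 network bits, 19 host bits
Binary: 11111111111110000000000000000000
Mask: 255.248.0.0


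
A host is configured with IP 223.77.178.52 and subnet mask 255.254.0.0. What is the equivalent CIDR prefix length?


Binary: 11111111.11111110.00000000.00000000
Count leading 1s
Prefix: /15


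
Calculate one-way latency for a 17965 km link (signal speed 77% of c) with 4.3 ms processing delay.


Speed = 0.77 * 3e5 km/s = 231000 km/s
Propagation delay = 17965 / 231000 = 0.0778 s = 77.7706 ms
Processing delay = 4.3 ms
Total one-way latency = 82.0706 ms


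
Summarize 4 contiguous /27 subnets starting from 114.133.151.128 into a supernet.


Original prefix: /27
Number of subnets: 4 = 2^2
New prefix = 27 - 2 = 25
Supernet: 114.133.151.128/25


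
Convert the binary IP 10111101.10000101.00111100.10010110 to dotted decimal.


10111101 = 189
10000101 = 133
00111100 = 60
10010110 = 150
IP: 189.133.60.150


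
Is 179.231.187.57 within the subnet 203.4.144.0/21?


Subnet network: 203.4.144.0
Test IP AND mask: 179.231.184.0
No, 179.231.187.57 is not in 203.4.144.0/21


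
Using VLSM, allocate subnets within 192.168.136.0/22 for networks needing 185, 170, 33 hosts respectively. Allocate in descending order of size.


185 hosts -> /24 (254 usable): 192.168.136.0/24
170 hosts -> /24 (254 usable): 192.168.137.0/24
33 hosts -> /26 (62 usable): 192.168.138.0/26
Allocation: 192.168.136.0/24 (185 hosts, 254 usable); 192.168.137.0/24 (170 hosts, 254 usable); 192.168.138.0/26 (33 hosts, 62 usable)


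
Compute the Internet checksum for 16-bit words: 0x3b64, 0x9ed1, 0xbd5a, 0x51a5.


Sum all words (with carry folding):
+ 0x3b64 = 0x3b64
+ 0x9ed1 = 0xda35
+ 0xbd5a = 0x9790
+ 0x51a5 = 0xe935
One's complement: ~0xe935
Checksum = 0x16ca


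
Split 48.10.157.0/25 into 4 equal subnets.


New prefix = 25 + 2 = 27
Each subnet has 32 addresses
  48.10.157.0/27
  48.10.157.32/27
  48.10.157.64/27
  48.10.157.96/27
Subnets: 48.10.157.0/27, 48.10.157.32/27, 48.10.157.64/27, 48.10.157.96/27


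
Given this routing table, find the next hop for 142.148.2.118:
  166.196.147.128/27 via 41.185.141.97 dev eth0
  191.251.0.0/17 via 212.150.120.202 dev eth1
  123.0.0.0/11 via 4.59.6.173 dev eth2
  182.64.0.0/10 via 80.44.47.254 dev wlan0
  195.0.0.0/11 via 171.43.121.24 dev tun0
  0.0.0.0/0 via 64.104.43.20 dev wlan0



Longest prefix match for 142.148.2.118:
  /27 166.196.147.128: no
  /17 191.251.0.0: no
  /11 123.0.0.0: no
  /10 182.64.0.0: no
  /11 195.0.0.0: no
  /0 0.0.0.0: MATCH
Selected: next-hop 64.104.43.20 via wlan0 (matched /0)


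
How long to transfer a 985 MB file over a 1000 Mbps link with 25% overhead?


Effective throughput = 1000 * (1 - 25/100) = 750 Mbps
File size in Mb = 985 * 8 = 7880 Mb
Time = 7880 / 750
Time = 10.5067 seconds


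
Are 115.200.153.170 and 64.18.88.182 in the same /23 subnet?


Mask: 255.255.254.0
115.200.153.170 AND mask = 115.200.152.0
64.18.88.182 AND mask = 64.18.88.0
No, different subnets (115.200.152.0 vs 64.18.88.0)


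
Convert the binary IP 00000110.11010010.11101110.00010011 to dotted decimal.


00000110 = 6
11010010 = 210
11101110 = 238
00010011 = 19
IP: 6.210.238.19


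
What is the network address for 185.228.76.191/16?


IP:   10111001.11100100.01001100.10111111
Mask: 11111111.11111111.00000000.00000000
AND operation:
Net:  10111001.11100100.00000000.00000000
Network: 185.228.0.0/16


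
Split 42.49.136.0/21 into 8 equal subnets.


New prefix = 21 + 3 = 24
Each subnet has 256 addresses
  42.49.136.0/24
  42.49.137.0/24
  42.49.138.0/24
  42.49.139.0/24
  42.49.140.0/24
  42.49.141.0/24
  42.49.142.0/24
  42.49.143.0/24
Subnets: 42.49.136.0/24, 42.49.137.0/24, 42.49.138.0/24, 42.49.139.0/24, 42.49.140.0/24, 42.49.141.0/24, 42.49.142.0/24, 42.49.143.0/24


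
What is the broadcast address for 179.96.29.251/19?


Network: 179.96.0.0/19
Host bits = 13
Set all host bits to 1:
Broadcast: 179.96.31.255


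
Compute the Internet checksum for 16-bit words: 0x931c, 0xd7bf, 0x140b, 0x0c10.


Sum all words (with carry folding):
+ 0x931c = 0x931c
+ 0xd7bf = 0x6adc
+ 0x140b = 0x7ee7
+ 0x0c10 = 0x8af7
One's complement: ~0x8af7
Checksum = 0x7508


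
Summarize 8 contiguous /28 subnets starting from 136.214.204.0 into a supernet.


Original prefix: /28
Number of subnets: 8 = 2^3
New prefix = 28 - 3 = 25
Supernet: 136.214.204.0/25


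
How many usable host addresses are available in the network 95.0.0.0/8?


Host bits = 32 - 8 = 24
Total addresses = 2^24 = 16777216
Usable = total - 2 (network and broadcast)
Usable hosts: 16777214


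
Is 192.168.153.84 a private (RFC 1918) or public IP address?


RFC 1918 private ranges:
  10.0.0.0/8 (10.0.0.0 - 10.255.255.255)
  172.16.0.0/12 (172.16.0.0 - 172.31.255.255)
  192.168.0.0/16 (192.168.0.0 - 192.168.255.255)
Private (in 192.168.0.0/16)


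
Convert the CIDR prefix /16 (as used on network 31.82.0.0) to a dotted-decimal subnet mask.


/16 means 16 network bits, 16 host bits
Binary: 11111111111111110000000000000000
Mask: 255.255.0.0


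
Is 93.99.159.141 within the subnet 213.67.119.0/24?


Subnet network: 213.67.119.0
Test IP AND mask: 93.99.159.0
No, 93.99.159.141 is not in 213.67.119.0/24


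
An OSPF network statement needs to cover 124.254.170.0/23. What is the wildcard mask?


Subnet mask: 255.255.254.0
Wildcard = 255.255.255.255 - subnet mask
255 - 255 = 0
255 - 255 = 0
255 - 254 = 1
255 - 0 = 255
Wildcard: 0.0.1.255


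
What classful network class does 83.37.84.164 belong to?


First octet: 83
Binary: 01010011
0xxxxxxx -> Class A (1-126)
Class A, default mask 255.0.0.0 (/8)


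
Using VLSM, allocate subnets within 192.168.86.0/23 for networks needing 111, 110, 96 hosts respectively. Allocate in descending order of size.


111 hosts -> /25 (126 usable): 192.168.86.0/25
110 hosts -> /25 (126 usable): 192.168.86.128/25
96 hosts -> /25 (126 usable): 192.168.87.0/25
Allocation: 192.168.86.0/25 (111 hosts, 126 usable); 192.168.86.128/25 (110 hosts, 126 usable); 192.168.87.0/25 (96 hosts, 126 usable)


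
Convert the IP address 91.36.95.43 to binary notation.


91 = 01011011
36 = 00100100
95 = 01011111
43 = 00101011
Binary: 01011011.00100100.01011111.00101011


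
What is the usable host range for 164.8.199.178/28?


Network: 164.8.199.176
Broadcast: 164.8.199.191
First usable = network + 1
Last usable = broadcast - 1
Range: 164.8.199.177 to 164.8.199.190


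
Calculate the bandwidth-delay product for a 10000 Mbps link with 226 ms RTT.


BDP = bandwidth * RTT
= 10000 Mbps * 226 ms
= 10000 * 1e6 * 226 / 1000 bits
= 2260000000 bits
= 282500000 bytes
= 275878.9062 KB
BDP = 2260000000 bits (282500000 bytes)


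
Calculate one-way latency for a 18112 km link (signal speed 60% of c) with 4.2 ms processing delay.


Speed = 0.6 * 3e5 km/s = 180000 km/s
Propagation delay = 18112 / 180000 = 0.1006 s = 100.6222 ms
Processing delay = 4.2 ms
Total one-way latency = 104.8222 ms


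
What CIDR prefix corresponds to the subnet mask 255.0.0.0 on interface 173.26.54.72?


Binary: 11111111.00000000.00000000.00000000
Count leading 1s
Prefix: /8


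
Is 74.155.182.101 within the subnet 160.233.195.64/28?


Subnet network: 160.233.195.64
Test IP AND mask: 74.155.182.96
No, 74.155.182.101 is not in 160.233.195.64/28


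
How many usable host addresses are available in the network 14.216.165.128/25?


Host bits = 32 - 25 = 7
Total addresses = 2^7 = 128
Usable = total - 2 (network and broadcast)
Usable hosts: 126


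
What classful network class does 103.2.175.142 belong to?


First octet: 103
Binary: 01100111
0xxxxxxx -> Class A (1-126)
Class A, default mask 255.0.0.0 (/8)


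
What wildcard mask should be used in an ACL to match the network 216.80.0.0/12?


Subnet mask: 255.240.0.0
Wildcard = 255.255.255.255 - subnet mask
255 - 255 = 0
255 - 240 = 15
255 - 0 = 255
255 - 0 = 255
Wildcard: 0.15.255.255


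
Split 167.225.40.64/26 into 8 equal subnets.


New prefix = 26 + 3 = 29
Each subnet has 8 addresses
  167.225.40.64/29
  167.225.40.72/29
  167.225.40.80/29
  167.225.40.88/29
  167.225.40.96/29
  167.225.40.104/29
  167.225.40.112/29
  167.225.40.120/29
Subnets: 167.225.40.64/29, 167.225.40.72/29, 167.225.40.80/29, 167.225.40.88/29, 167.225.40.96/29, 167.225.40.104/29, 167.225.40.112/29, 167.225.40.120/29


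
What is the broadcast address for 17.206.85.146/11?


Network: 17.192.0.0/11
Host bits = 21
Set all host bits to 1:
Broadcast: 17.223.255.255


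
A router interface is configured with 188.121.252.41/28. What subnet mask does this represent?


/28 means 28 network bits, 4 host bits
Binary: 11111111111111111111111111110000
Mask: 255.255.255.240


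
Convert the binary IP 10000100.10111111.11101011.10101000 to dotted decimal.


10000100 = 132
10111111 = 191
11101011 = 235
10101000 = 168
IP: 132.191.235.168


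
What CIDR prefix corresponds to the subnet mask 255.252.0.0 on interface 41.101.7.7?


Binary: 11111111.11111100.00000000.00000000
Count leading 1s
Prefix: /14


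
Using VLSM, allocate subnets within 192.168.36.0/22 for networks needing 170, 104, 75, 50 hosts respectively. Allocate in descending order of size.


170 hosts -> /24 (254 usable): 192.168.36.0/24
104 hosts -> /25 (126 usable): 192.168.37.0/25
75 hosts -> /25 (126 usable): 192.168.37.128/25
50 hosts -> /26 (62 usable): 192.168.38.0/26
Allocation: 192.168.36.0/24 (170 hosts, 254 usable); 192.168.37.0/25 (104 hosts, 126 usable); 192.168.37.128/25 (75 hosts, 126 usable); 192.168.38.0/26 (50 hosts, 62 usable)


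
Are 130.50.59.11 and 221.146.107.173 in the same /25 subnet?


Mask: 255.255.255.128
130.50.59.11 AND mask = 130.50.59.0
221.146.107.173 AND mask = 221.146.107.128
No, different subnets (130.50.59.0 vs 221.146.107.128)


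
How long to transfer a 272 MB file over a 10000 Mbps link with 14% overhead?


Effective throughput = 10000 * (1 - 14/100) = 8600 Mbps
File size in Mb = 272 * 8 = 2176 Mb
Time = 2176 / 8600
Time = 0.253 seconds


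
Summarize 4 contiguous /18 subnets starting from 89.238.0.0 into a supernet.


Original prefix: /18
Number of subnets: 4 = 2^2
New prefix = 18 - 2 = 16
Supernet: 89.238.0.0/16


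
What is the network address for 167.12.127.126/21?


IP:   10100111.00001100.01111111.01111110
Mask: 11111111.11111111.11111000.00000000
AND operation:
Net:  10100111.00001100.01111000.00000000
Network: 167.12.120.0/21


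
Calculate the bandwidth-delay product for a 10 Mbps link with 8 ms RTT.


BDP = bandwidth * RTT
= 10 Mbps * 8 ms
= 10 * 1e6 * 8 / 1000 bits
= 80000 bits
= 10000 bytes
= 9.7656 KB
BDP = 80000 bits (10000 bytes)


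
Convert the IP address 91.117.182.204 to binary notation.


91 = 01011011
117 = 01110101
182 = 10110110
204 = 11001100
Binary: 01011011.01110101.10110110.11001100


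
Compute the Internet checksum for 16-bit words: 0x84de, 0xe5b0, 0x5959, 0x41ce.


Sum all words (with carry folding):
+ 0x84de = 0x84de
+ 0xe5b0 = 0x6a8f
+ 0x5959 = 0xc3e8
+ 0x41ce = 0x05b7
One's complement: ~0x05b7
Checksum = 0xfa48


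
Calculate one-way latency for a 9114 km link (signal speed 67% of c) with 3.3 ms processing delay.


Speed = 0.67 * 3e5 km/s = 201000 km/s
Propagation delay = 9114 / 201000 = 0.0453 s = 45.3433 ms
Processing delay = 3.3 ms
Total one-way latency = 48.6433 ms


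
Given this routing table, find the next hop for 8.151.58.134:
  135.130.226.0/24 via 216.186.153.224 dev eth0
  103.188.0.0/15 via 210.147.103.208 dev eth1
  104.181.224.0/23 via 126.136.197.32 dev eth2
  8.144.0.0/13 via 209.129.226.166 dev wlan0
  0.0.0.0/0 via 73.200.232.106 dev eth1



Longest prefix match for 8.151.58.134:
  /24 135.130.226.0: no
  /15 103.188.0.0: no
  /23 104.181.224.0: no
  /13 8.144.0.0: MATCH
  /0 0.0.0.0: MATCH
Selected: next-hop 209.129.226.166 via wlan0 (matched /13)


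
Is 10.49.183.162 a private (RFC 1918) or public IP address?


RFC 1918 private ranges:
  10.0.0.0/8 (10.0.0.0 - 10.255.255.255)
  172.16.0.0/12 (172.16.0.0 - 172.31.255.255)
  192.168.0.0/16 (192.168.0.0 - 192.168.255.255)
Private (in 10.0.0.0/8)


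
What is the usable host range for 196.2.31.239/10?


Network: 196.0.0.0
Broadcast: 196.63.255.255
First usable = network + 1
Last usable = broadcast - 1
Range: 196.0.0.1 to 196.63.255.254


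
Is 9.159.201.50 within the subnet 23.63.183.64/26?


Subnet network: 23.63.183.64
Test IP AND mask: 9.159.201.0
No, 9.159.201.50 is not in 23.63.183.64/26


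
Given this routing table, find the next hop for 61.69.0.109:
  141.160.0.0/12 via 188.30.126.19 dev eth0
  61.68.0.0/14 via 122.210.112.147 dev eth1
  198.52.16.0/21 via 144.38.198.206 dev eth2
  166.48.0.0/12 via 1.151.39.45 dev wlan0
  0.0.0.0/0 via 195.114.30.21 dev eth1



Longest prefix match for 61.69.0.109:
  /12 141.160.0.0: no
  /14 61.68.0.0: MATCH
  /21 198.52.16.0: no
  /12 166.48.0.0: no
  /0 0.0.0.0: MATCH
Selected: next-hop 122.210.112.147 via eth1 (matched /14)


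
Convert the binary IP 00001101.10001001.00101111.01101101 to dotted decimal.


00001101 = 13
10001001 = 137
00101111 = 47
01101101 = 109
IP: 13.137.47.109


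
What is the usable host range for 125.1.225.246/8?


Network: 125.0.0.0
Broadcast: 125.255.255.255
First usable = network + 1
Last usable = broadcast - 1
Range: 125.0.0.1 to 125.255.255.254


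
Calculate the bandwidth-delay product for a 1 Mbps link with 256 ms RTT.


BDP = bandwidth * RTT
= 1 Mbps * 256 ms
= 1 * 1e6 * 256 / 1000 bits
= 256000 bits
= 32000 bytes
= 31.25 KB
BDP = 256000 bits (32000 bytes)


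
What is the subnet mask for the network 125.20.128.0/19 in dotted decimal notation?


/19 means 19 network bits, 13 host bits
Binary: 11111111111111111110000000000000
Mask: 255.255.224.0


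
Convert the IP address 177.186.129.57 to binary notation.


177 = 10110001
186 = 10111010
129 = 10000001
57 = 00111001
Binary: 10110001.10111010.10000001.00111001


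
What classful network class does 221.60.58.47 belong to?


First octet: 221
Binary: 11011101
110xxxxx -> Class C (192-223)
Class C, default mask 255.255.255.0 (/24)


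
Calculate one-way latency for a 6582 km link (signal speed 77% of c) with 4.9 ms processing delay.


Speed = 0.77 * 3e5 km/s = 231000 km/s
Propagation delay = 6582 / 231000 = 0.0285 s = 28.4935 ms
Processing delay = 4.9 ms
Total one-way latency = 33.3935 ms


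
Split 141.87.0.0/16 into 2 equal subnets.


New prefix = 16 + 1 = 17
Each subnet has 32768 addresses
  141.87.0.0/17
  141.87.128.0/17
Subnets: 141.87.0.0/17, 141.87.128.0/17
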